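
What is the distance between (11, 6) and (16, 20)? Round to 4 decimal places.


d = sqrt((16-11)^2 + (20-6)^2) = 14.8661

14.8661


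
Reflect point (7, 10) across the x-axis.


Reflection across x-axis: (x, y) -> (x, -y)
(7, 10) -> (7, -10)

(7, -10)


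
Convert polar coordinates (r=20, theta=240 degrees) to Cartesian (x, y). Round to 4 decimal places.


x = 20 * cos(240) = -10
y = 20 * sin(240) = -17.3205

(-10, -17.3205)


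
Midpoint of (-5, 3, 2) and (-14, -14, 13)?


Midpoint = ((-5+-14)/2, (3+-14)/2, (2+13)/2) = (-9.5, -5.5, 7.5)

(-9.5, -5.5, 7.5)


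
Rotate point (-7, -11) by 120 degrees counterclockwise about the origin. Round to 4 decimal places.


x' = -7*cos(120) - -11*sin(120) = 13.0263
y' = -7*sin(120) + -11*cos(120) = -0.5622

(13.0263, -0.5622)


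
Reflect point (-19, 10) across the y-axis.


Reflection across y-axis: (x, y) -> (-x, y)
(-19, 10) -> (19, 10)

(19, 10)


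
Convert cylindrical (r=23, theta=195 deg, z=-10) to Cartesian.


x = 23 * cos(195) = -22.2163
y = 23 * sin(195) = -5.9528
z = -10

(-22.2163, -5.9528, -10)


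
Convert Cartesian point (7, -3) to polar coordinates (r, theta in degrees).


r = sqrt(7^2 + (-3)^2) = 7.6158
theta = atan2(-3, 7) = 336.8014 degrees

r = 7.6158, theta = 336.8014 degrees


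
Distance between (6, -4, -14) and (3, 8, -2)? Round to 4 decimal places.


d = sqrt((3-6)^2 + (8--4)^2 + (-2--14)^2) = 17.2337

17.2337


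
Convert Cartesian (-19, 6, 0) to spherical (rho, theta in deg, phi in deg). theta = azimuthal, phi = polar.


rho = sqrt((-19)^2 + 6^2 + 0^2) = 19.9249
theta = atan2(6, -19) = 162.4744 deg
phi = acos(0/19.9249) = 90 deg

rho = 19.9249, theta = 162.4744 deg, phi = 90 deg


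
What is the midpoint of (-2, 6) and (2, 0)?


Midpoint = ((-2+2)/2, (6+0)/2) = (0, 3)

(0, 3)


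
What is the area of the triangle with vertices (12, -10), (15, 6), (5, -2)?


Area = |x1(y2-y3) + x2(y3-y1) + x3(y1-y2)| / 2
= |12*(6--2) + 15*(-2--10) + 5*(-10-6)| / 2
= 68

68


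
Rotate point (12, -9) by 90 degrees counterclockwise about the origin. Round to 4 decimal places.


x' = 12*cos(90) - -9*sin(90) = 9
y' = 12*sin(90) + -9*cos(90) = 12

(9, 12)


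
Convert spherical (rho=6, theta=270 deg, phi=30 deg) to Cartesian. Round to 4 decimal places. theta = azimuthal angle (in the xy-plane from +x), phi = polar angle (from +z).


x = 6 * sin(30) * cos(270) = 0
y = 6 * sin(30) * sin(270) = -3
z = 6 * cos(30) = 5.1962

(0, -3, 5.1962)


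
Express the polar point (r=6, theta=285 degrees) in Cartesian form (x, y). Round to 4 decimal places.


x = 6 * cos(285) = 1.5529
y = 6 * sin(285) = -5.7956

(1.5529, -5.7956)


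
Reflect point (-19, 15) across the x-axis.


Reflection across x-axis: (x, y) -> (x, -y)
(-19, 15) -> (-19, -15)

(-19, -15)


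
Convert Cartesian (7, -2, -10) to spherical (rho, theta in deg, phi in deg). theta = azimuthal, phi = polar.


rho = sqrt(7^2 + (-2)^2 + (-10)^2) = 12.3693
theta = atan2(-2, 7) = 344.0546 deg
phi = acos(-10/12.3693) = 143.945 deg

rho = 12.3693, theta = 344.0546 deg, phi = 143.945 deg


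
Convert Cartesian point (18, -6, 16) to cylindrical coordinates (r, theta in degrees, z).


r = sqrt(18^2 + (-6)^2) = 18.9737
theta = atan2(-6, 18) = 341.5651 deg
z = 16

r = 18.9737, theta = 341.5651 deg, z = 16


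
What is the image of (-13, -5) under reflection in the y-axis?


Reflection across y-axis: (x, y) -> (-x, y)
(-13, -5) -> (13, -5)

(13, -5)


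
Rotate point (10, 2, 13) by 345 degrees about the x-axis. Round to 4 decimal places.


x' = 10
y' = 2*cos(345) - 13*sin(345) = 5.2965
z' = 2*sin(345) + 13*cos(345) = 12.0394

(10, 5.2965, 12.0394)


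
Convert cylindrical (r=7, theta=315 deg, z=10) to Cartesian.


x = 7 * cos(315) = 4.9497
y = 7 * sin(315) = -4.9497
z = 10

(4.9497, -4.9497, 10)


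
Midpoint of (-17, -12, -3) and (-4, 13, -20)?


Midpoint = ((-17+-4)/2, (-12+13)/2, (-3+-20)/2) = (-10.5, 0.5, -11.5)

(-10.5, 0.5, -11.5)


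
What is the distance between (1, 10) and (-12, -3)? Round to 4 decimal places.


d = sqrt((-12-1)^2 + (-3-10)^2) = 18.3848

18.3848


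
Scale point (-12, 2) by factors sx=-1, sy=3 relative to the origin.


Scaling: (x*sx, y*sy) = (-12*-1, 2*3) = (12, 6)

(12, 6)


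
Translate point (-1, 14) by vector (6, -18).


Translation: (x+dx, y+dy) = (-1+6, 14+-18) = (5, -4)

(5, -4)


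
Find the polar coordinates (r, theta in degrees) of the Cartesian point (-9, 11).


r = sqrt((-9)^2 + 11^2) = 14.2127
theta = atan2(11, -9) = 129.2894 degrees

r = 14.2127, theta = 129.2894 degrees


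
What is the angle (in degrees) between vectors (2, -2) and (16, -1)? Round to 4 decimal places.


dot = 2*16 + -2*-1 = 34
|u| = 2.8284, |v| = 16.0312
cos(angle) = 0.7498
angle = 41.4237 degrees

41.4237 degrees


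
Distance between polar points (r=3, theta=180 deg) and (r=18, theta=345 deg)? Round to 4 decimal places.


d = sqrt(r1^2 + r2^2 - 2*r1*r2*cos(t2-t1))
d = sqrt(3^2 + 18^2 - 2*3*18*cos(345-180)) = 20.9122

20.9122


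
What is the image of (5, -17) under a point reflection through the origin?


Reflection through origin: (x, y) -> (-x, -y)
(5, -17) -> (-5, 17)

(-5, 17)


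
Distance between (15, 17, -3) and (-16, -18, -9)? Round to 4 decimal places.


d = sqrt((-16-15)^2 + (-18-17)^2 + (-9--3)^2) = 47.1381

47.1381


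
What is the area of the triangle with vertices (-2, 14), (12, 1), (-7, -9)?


Area = |x1(y2-y3) + x2(y3-y1) + x3(y1-y2)| / 2
= |-2*(1--9) + 12*(-9-14) + -7*(14-1)| / 2
= 193.5

193.5


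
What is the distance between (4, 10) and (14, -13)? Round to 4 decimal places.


d = sqrt((14-4)^2 + (-13-10)^2) = 25.0799

25.0799


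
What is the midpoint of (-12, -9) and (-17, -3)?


Midpoint = ((-12+-17)/2, (-9+-3)/2) = (-14.5, -6)

(-14.5, -6)


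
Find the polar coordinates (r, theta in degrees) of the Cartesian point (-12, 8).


r = sqrt((-12)^2 + 8^2) = 14.4222
theta = atan2(8, -12) = 146.3099 degrees

r = 14.4222, theta = 146.3099 degrees


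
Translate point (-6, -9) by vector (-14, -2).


Translation: (x+dx, y+dy) = (-6+-14, -9+-2) = (-20, -11)

(-20, -11)


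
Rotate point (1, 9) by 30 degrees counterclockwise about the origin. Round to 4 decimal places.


x' = 1*cos(30) - 9*sin(30) = -3.634
y' = 1*sin(30) + 9*cos(30) = 8.2942

(-3.634, 8.2942)


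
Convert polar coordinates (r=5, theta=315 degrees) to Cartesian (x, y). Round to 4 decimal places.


x = 5 * cos(315) = 3.5355
y = 5 * sin(315) = -3.5355

(3.5355, -3.5355)


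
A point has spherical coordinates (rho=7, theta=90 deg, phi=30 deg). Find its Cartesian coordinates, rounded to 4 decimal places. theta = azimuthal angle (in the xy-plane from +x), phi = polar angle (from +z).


x = 7 * sin(30) * cos(90) = 0
y = 7 * sin(30) * sin(90) = 3.5
z = 7 * cos(30) = 6.0622

(0, 3.5, 6.0622)


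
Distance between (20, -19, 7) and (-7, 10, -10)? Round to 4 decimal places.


d = sqrt((-7-20)^2 + (10--19)^2 + (-10-7)^2) = 43.1161

43.1161


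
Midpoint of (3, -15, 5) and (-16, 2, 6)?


Midpoint = ((3+-16)/2, (-15+2)/2, (5+6)/2) = (-6.5, -6.5, 5.5)

(-6.5, -6.5, 5.5)


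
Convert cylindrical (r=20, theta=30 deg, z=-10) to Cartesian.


x = 20 * cos(30) = 17.3205
y = 20 * sin(30) = 10
z = -10

(17.3205, 10, -10)


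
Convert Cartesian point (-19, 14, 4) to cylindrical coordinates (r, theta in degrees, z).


r = sqrt((-19)^2 + 14^2) = 23.6008
theta = atan2(14, -19) = 143.6156 deg
z = 4

r = 23.6008, theta = 143.6156 deg, z = 4


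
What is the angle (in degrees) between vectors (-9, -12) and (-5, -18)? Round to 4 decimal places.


dot = -9*-5 + -12*-18 = 261
|u| = 15, |v| = 18.6815
cos(angle) = 0.9314
angle = 21.3458 degrees

21.3458 degrees


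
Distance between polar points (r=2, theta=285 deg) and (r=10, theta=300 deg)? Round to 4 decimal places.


d = sqrt(r1^2 + r2^2 - 2*r1*r2*cos(t2-t1))
d = sqrt(2^2 + 10^2 - 2*2*10*cos(300-285)) = 8.0847

8.0847


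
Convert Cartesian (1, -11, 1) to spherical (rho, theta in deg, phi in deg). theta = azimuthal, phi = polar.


rho = sqrt(1^2 + (-11)^2 + 1^2) = 11.0905
theta = atan2(-11, 1) = 275.1944 deg
phi = acos(1/11.0905) = 84.8268 deg

rho = 11.0905, theta = 275.1944 deg, phi = 84.8268 deg


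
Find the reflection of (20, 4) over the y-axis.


Reflection across y-axis: (x, y) -> (-x, y)
(20, 4) -> (-20, 4)

(-20, 4)


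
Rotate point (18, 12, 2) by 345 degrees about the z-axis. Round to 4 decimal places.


x' = 18*cos(345) - 12*sin(345) = 20.4925
y' = 18*sin(345) + 12*cos(345) = 6.9324
z' = 2

(20.4925, 6.9324, 2)


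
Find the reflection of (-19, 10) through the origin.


Reflection through origin: (x, y) -> (-x, -y)
(-19, 10) -> (19, -10)

(19, -10)


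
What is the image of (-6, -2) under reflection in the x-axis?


Reflection across x-axis: (x, y) -> (x, -y)
(-6, -2) -> (-6, 2)

(-6, 2)


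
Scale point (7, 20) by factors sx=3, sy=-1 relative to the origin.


Scaling: (x*sx, y*sy) = (7*3, 20*-1) = (21, -20)

(21, -20)


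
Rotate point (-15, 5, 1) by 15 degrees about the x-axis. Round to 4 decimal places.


x' = -15
y' = 5*cos(15) - 1*sin(15) = 4.5708
z' = 5*sin(15) + 1*cos(15) = 2.26

(-15, 4.5708, 2.26)


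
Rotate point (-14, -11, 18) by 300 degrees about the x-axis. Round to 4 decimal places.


x' = -14
y' = -11*cos(300) - 18*sin(300) = 10.0885
z' = -11*sin(300) + 18*cos(300) = 18.5263

(-14, 10.0885, 18.5263)


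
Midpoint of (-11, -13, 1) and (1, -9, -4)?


Midpoint = ((-11+1)/2, (-13+-9)/2, (1+-4)/2) = (-5, -11, -1.5)

(-5, -11, -1.5)


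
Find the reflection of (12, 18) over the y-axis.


Reflection across y-axis: (x, y) -> (-x, y)
(12, 18) -> (-12, 18)

(-12, 18)


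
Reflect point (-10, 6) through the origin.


Reflection through origin: (x, y) -> (-x, -y)
(-10, 6) -> (10, -6)

(10, -6)


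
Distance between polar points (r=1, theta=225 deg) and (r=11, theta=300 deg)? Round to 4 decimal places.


d = sqrt(r1^2 + r2^2 - 2*r1*r2*cos(t2-t1))
d = sqrt(1^2 + 11^2 - 2*1*11*cos(300-225)) = 10.7845

10.7845


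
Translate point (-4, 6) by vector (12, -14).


Translation: (x+dx, y+dy) = (-4+12, 6+-14) = (8, -8)

(8, -8)


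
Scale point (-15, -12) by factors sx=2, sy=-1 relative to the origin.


Scaling: (x*sx, y*sy) = (-15*2, -12*-1) = (-30, 12)

(-30, 12)


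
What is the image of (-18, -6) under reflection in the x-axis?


Reflection across x-axis: (x, y) -> (x, -y)
(-18, -6) -> (-18, 6)

(-18, 6)


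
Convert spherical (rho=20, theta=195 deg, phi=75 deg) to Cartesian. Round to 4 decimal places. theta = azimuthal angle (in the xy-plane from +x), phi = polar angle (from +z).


x = 20 * sin(75) * cos(195) = -18.6603
y = 20 * sin(75) * sin(195) = -5
z = 20 * cos(75) = 5.1764

(-18.6603, -5, 5.1764)


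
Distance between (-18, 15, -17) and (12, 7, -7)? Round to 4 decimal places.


d = sqrt((12--18)^2 + (7-15)^2 + (-7--17)^2) = 32.619

32.619


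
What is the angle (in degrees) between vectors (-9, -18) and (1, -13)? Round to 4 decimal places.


dot = -9*1 + -18*-13 = 225
|u| = 20.1246, |v| = 13.0384
cos(angle) = 0.8575
angle = 30.9638 degrees

30.9638 degrees


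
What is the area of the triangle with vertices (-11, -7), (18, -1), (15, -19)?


Area = |x1(y2-y3) + x2(y3-y1) + x3(y1-y2)| / 2
= |-11*(-1--19) + 18*(-19--7) + 15*(-7--1)| / 2
= 252

252


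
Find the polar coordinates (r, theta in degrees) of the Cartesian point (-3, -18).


r = sqrt((-3)^2 + (-18)^2) = 18.2483
theta = atan2(-18, -3) = 260.5377 degrees

r = 18.2483, theta = 260.5377 degrees


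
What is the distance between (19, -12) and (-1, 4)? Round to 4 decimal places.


d = sqrt((-1-19)^2 + (4--12)^2) = 25.6125

25.6125


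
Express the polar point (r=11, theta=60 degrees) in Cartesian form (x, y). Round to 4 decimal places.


x = 11 * cos(60) = 5.5
y = 11 * sin(60) = 9.5263

(5.5, 9.5263)


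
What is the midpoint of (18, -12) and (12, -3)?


Midpoint = ((18+12)/2, (-12+-3)/2) = (15, -7.5)

(15, -7.5)


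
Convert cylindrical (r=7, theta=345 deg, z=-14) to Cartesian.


x = 7 * cos(345) = 6.7615
y = 7 * sin(345) = -1.8117
z = -14

(6.7615, -1.8117, -14)


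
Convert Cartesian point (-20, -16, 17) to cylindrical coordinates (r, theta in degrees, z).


r = sqrt((-20)^2 + (-16)^2) = 25.6125
theta = atan2(-16, -20) = 218.6598 deg
z = 17

r = 25.6125, theta = 218.6598 deg, z = 17


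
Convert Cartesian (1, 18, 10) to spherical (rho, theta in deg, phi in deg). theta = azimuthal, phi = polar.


rho = sqrt(1^2 + 18^2 + 10^2) = 20.6155
theta = atan2(18, 1) = 86.8202 deg
phi = acos(10/20.6155) = 60.9829 deg

rho = 20.6155, theta = 86.8202 deg, phi = 60.9829 deg


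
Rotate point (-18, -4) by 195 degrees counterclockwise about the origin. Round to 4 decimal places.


x' = -18*cos(195) - -4*sin(195) = 16.3514
y' = -18*sin(195) + -4*cos(195) = 8.5224

(16.3514, 8.5224)


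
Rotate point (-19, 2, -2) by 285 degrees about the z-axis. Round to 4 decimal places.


x' = -19*cos(285) - 2*sin(285) = -2.9857
y' = -19*sin(285) + 2*cos(285) = 18.8702
z' = -2

(-2.9857, 18.8702, -2)


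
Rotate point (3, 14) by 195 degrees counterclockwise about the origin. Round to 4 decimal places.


x' = 3*cos(195) - 14*sin(195) = 0.7257
y' = 3*sin(195) + 14*cos(195) = -14.2994

(0.7257, -14.2994)


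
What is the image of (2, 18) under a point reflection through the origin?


Reflection through origin: (x, y) -> (-x, -y)
(2, 18) -> (-2, -18)

(-2, -18)


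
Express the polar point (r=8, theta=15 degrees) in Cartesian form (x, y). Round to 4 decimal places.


x = 8 * cos(15) = 7.7274
y = 8 * sin(15) = 2.0706

(7.7274, 2.0706)


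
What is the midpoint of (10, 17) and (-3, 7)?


Midpoint = ((10+-3)/2, (17+7)/2) = (3.5, 12)

(3.5, 12)


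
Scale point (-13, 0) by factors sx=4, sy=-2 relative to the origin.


Scaling: (x*sx, y*sy) = (-13*4, 0*-2) = (-52, 0)

(-52, 0)


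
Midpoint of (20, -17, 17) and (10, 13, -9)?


Midpoint = ((20+10)/2, (-17+13)/2, (17+-9)/2) = (15, -2, 4)

(15, -2, 4)


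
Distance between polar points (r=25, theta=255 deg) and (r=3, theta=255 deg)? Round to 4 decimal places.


d = sqrt(r1^2 + r2^2 - 2*r1*r2*cos(t2-t1))
d = sqrt(25^2 + 3^2 - 2*25*3*cos(255-255)) = 22

22


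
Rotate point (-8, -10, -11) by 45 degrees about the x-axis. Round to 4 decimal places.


x' = -8
y' = -10*cos(45) - -11*sin(45) = 0.7071
z' = -10*sin(45) + -11*cos(45) = -14.8492

(-8, 0.7071, -14.8492)


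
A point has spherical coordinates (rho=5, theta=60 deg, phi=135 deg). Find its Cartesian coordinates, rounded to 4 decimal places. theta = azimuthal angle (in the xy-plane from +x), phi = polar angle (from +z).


x = 5 * sin(135) * cos(60) = 1.7678
y = 5 * sin(135) * sin(60) = 3.0619
z = 5 * cos(135) = -3.5355

(1.7678, 3.0619, -3.5355)


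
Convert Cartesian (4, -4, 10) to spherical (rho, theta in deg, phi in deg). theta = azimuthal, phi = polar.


rho = sqrt(4^2 + (-4)^2 + 10^2) = 11.4891
theta = atan2(-4, 4) = 315 deg
phi = acos(10/11.4891) = 29.4962 deg

rho = 11.4891, theta = 315 deg, phi = 29.4962 deg


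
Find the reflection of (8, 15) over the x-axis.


Reflection across x-axis: (x, y) -> (x, -y)
(8, 15) -> (8, -15)

(8, -15)


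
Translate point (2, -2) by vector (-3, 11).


Translation: (x+dx, y+dy) = (2+-3, -2+11) = (-1, 9)

(-1, 9)


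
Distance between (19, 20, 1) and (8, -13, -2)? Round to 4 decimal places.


d = sqrt((8-19)^2 + (-13-20)^2 + (-2-1)^2) = 34.9142

34.9142


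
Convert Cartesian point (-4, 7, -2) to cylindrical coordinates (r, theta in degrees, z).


r = sqrt((-4)^2 + 7^2) = 8.0623
theta = atan2(7, -4) = 119.7449 deg
z = -2

r = 8.0623, theta = 119.7449 deg, z = -2


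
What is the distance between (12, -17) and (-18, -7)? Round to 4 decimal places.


d = sqrt((-18-12)^2 + (-7--17)^2) = 31.6228

31.6228


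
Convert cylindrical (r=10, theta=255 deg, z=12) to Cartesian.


x = 10 * cos(255) = -2.5882
y = 10 * sin(255) = -9.6593
z = 12

(-2.5882, -9.6593, 12)


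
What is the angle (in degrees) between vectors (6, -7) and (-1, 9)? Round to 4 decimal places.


dot = 6*-1 + -7*9 = -69
|u| = 9.2195, |v| = 9.0554
cos(angle) = -0.8265
angle = 145.7389 degrees

145.7389 degrees


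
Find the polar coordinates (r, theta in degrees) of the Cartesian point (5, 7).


r = sqrt(5^2 + 7^2) = 8.6023
theta = atan2(7, 5) = 54.4623 degrees

r = 8.6023, theta = 54.4623 degrees


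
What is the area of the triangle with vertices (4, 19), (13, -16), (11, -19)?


Area = |x1(y2-y3) + x2(y3-y1) + x3(y1-y2)| / 2
= |4*(-16--19) + 13*(-19-19) + 11*(19--16)| / 2
= 48.5

48.5


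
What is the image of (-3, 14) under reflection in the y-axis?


Reflection across y-axis: (x, y) -> (-x, y)
(-3, 14) -> (3, 14)

(3, 14)


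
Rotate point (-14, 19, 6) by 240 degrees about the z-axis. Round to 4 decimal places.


x' = -14*cos(240) - 19*sin(240) = 23.4545
y' = -14*sin(240) + 19*cos(240) = 2.6244
z' = 6

(23.4545, 2.6244, 6)


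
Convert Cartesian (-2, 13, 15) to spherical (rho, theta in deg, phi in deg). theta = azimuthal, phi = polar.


rho = sqrt((-2)^2 + 13^2 + 15^2) = 19.9499
theta = atan2(13, -2) = 98.7462 deg
phi = acos(15/19.9499) = 41.2463 deg

rho = 19.9499, theta = 98.7462 deg, phi = 41.2463 deg


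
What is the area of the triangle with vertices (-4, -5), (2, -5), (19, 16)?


Area = |x1(y2-y3) + x2(y3-y1) + x3(y1-y2)| / 2
= |-4*(-5-16) + 2*(16--5) + 19*(-5--5)| / 2
= 63

63


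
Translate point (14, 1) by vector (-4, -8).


Translation: (x+dx, y+dy) = (14+-4, 1+-8) = (10, -7)

(10, -7)


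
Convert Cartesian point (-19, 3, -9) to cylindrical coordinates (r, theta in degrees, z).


r = sqrt((-19)^2 + 3^2) = 19.2354
theta = atan2(3, -19) = 171.0274 deg
z = -9

r = 19.2354, theta = 171.0274 deg, z = -9


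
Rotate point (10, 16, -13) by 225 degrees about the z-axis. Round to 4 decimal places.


x' = 10*cos(225) - 16*sin(225) = 4.2426
y' = 10*sin(225) + 16*cos(225) = -18.3848
z' = -13

(4.2426, -18.3848, -13)


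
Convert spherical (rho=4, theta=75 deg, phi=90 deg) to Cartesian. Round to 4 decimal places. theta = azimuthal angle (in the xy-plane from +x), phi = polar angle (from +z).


x = 4 * sin(90) * cos(75) = 1.0353
y = 4 * sin(90) * sin(75) = 3.8637
z = 4 * cos(90) = 0

(1.0353, 3.8637, 0)


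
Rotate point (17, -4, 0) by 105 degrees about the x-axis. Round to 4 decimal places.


x' = 17
y' = -4*cos(105) - 0*sin(105) = 1.0353
z' = -4*sin(105) + 0*cos(105) = -3.8637

(17, 1.0353, -3.8637)


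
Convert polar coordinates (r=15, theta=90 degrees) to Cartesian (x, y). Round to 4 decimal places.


x = 15 * cos(90) = 0
y = 15 * sin(90) = 15

(0, 15)


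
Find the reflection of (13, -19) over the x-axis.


Reflection across x-axis: (x, y) -> (x, -y)
(13, -19) -> (13, 19)

(13, 19)


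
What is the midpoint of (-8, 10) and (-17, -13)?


Midpoint = ((-8+-17)/2, (10+-13)/2) = (-12.5, -1.5)

(-12.5, -1.5)


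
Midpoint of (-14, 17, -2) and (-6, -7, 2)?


Midpoint = ((-14+-6)/2, (17+-7)/2, (-2+2)/2) = (-10, 5, 0)

(-10, 5, 0)


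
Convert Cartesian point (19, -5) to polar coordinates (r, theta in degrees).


r = sqrt(19^2 + (-5)^2) = 19.6469
theta = atan2(-5, 19) = 345.2564 degrees

r = 19.6469, theta = 345.2564 degrees


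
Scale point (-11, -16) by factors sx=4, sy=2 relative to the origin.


Scaling: (x*sx, y*sy) = (-11*4, -16*2) = (-44, -32)

(-44, -32)


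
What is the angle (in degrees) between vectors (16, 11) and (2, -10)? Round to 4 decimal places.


dot = 16*2 + 11*-10 = -78
|u| = 19.4165, |v| = 10.198
cos(angle) = -0.3939
angle = 113.1986 degrees

113.1986 degrees


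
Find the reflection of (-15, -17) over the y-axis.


Reflection across y-axis: (x, y) -> (-x, y)
(-15, -17) -> (15, -17)

(15, -17)


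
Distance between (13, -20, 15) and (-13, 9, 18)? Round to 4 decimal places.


d = sqrt((-13-13)^2 + (9--20)^2 + (18-15)^2) = 39.064

39.064


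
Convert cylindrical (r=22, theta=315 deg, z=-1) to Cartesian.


x = 22 * cos(315) = 15.5563
y = 22 * sin(315) = -15.5563
z = -1

(15.5563, -15.5563, -1)


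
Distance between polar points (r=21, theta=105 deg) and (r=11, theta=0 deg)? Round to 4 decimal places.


d = sqrt(r1^2 + r2^2 - 2*r1*r2*cos(t2-t1))
d = sqrt(21^2 + 11^2 - 2*21*11*cos(0-105)) = 26.107

26.107


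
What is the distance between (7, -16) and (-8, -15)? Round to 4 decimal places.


d = sqrt((-8-7)^2 + (-15--16)^2) = 15.0333

15.0333


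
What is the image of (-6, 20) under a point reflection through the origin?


Reflection through origin: (x, y) -> (-x, -y)
(-6, 20) -> (6, -20)

(6, -20)


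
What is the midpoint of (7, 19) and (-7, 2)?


Midpoint = ((7+-7)/2, (19+2)/2) = (0, 10.5)

(0, 10.5)


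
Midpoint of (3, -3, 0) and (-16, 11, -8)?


Midpoint = ((3+-16)/2, (-3+11)/2, (0+-8)/2) = (-6.5, 4, -4)

(-6.5, 4, -4)


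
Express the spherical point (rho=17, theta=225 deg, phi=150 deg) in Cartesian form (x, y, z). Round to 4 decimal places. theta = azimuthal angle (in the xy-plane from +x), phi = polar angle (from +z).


x = 17 * sin(150) * cos(225) = -6.0104
y = 17 * sin(150) * sin(225) = -6.0104
z = 17 * cos(150) = -14.7224

(-6.0104, -6.0104, -14.7224)


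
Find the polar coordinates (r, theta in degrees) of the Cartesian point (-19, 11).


r = sqrt((-19)^2 + 11^2) = 21.9545
theta = atan2(11, -19) = 149.9314 degrees

r = 21.9545, theta = 149.9314 degrees


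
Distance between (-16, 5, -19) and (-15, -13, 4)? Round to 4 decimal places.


d = sqrt((-15--16)^2 + (-13-5)^2 + (4--19)^2) = 29.2233

29.2233


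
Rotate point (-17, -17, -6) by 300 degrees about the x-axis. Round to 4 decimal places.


x' = -17
y' = -17*cos(300) - -6*sin(300) = -13.6962
z' = -17*sin(300) + -6*cos(300) = 11.7224

(-17, -13.6962, 11.7224)


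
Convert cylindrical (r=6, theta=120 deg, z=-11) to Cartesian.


x = 6 * cos(120) = -3
y = 6 * sin(120) = 5.1962
z = -11

(-3, 5.1962, -11)


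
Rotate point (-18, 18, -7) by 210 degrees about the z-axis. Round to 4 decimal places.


x' = -18*cos(210) - 18*sin(210) = 24.5885
y' = -18*sin(210) + 18*cos(210) = -6.5885
z' = -7

(24.5885, -6.5885, -7)


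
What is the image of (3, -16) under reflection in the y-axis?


Reflection across y-axis: (x, y) -> (-x, y)
(3, -16) -> (-3, -16)

(-3, -16)


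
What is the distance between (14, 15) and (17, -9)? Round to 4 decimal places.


d = sqrt((17-14)^2 + (-9-15)^2) = 24.1868

24.1868


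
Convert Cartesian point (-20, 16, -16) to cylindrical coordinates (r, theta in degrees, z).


r = sqrt((-20)^2 + 16^2) = 25.6125
theta = atan2(16, -20) = 141.3402 deg
z = -16

r = 25.6125, theta = 141.3402 deg, z = -16


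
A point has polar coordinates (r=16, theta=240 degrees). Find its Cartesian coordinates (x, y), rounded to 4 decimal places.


x = 16 * cos(240) = -8
y = 16 * sin(240) = -13.8564

(-8, -13.8564)


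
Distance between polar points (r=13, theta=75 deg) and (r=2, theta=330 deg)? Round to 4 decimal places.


d = sqrt(r1^2 + r2^2 - 2*r1*r2*cos(t2-t1))
d = sqrt(13^2 + 2^2 - 2*13*2*cos(330-75)) = 13.655

13.655


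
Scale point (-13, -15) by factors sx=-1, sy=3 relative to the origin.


Scaling: (x*sx, y*sy) = (-13*-1, -15*3) = (13, -45)

(13, -45)


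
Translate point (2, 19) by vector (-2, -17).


Translation: (x+dx, y+dy) = (2+-2, 19+-17) = (0, 2)

(0, 2)


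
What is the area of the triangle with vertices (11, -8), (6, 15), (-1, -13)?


Area = |x1(y2-y3) + x2(y3-y1) + x3(y1-y2)| / 2
= |11*(15--13) + 6*(-13--8) + -1*(-8-15)| / 2
= 150.5

150.5


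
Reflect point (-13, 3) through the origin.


Reflection through origin: (x, y) -> (-x, -y)
(-13, 3) -> (13, -3)

(13, -3)


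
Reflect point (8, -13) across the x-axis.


Reflection across x-axis: (x, y) -> (x, -y)
(8, -13) -> (8, 13)

(8, 13)


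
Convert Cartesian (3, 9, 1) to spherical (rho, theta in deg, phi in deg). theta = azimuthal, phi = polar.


rho = sqrt(3^2 + 9^2 + 1^2) = 9.5394
theta = atan2(9, 3) = 71.5651 deg
phi = acos(1/9.5394) = 83.9827 deg

rho = 9.5394, theta = 71.5651 deg, phi = 83.9827 deg


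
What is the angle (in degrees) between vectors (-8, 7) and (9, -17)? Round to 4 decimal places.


dot = -8*9 + 7*-17 = -191
|u| = 10.6301, |v| = 19.2354
cos(angle) = -0.9341
angle = 159.0832 degrees

159.0832 degrees


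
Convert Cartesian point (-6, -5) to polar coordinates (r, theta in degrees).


r = sqrt((-6)^2 + (-5)^2) = 7.8102
theta = atan2(-5, -6) = 219.8056 degrees

r = 7.8102, theta = 219.8056 degrees


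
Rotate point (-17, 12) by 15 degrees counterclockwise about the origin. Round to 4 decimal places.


x' = -17*cos(15) - 12*sin(15) = -19.5266
y' = -17*sin(15) + 12*cos(15) = 7.1912

(-19.5266, 7.1912)


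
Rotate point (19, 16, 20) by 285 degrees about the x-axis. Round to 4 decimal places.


x' = 19
y' = 16*cos(285) - 20*sin(285) = 23.4596
z' = 16*sin(285) + 20*cos(285) = -10.2784

(19, 23.4596, -10.2784)


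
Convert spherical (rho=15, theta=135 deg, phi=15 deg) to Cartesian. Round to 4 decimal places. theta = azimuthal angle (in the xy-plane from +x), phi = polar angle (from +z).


x = 15 * sin(15) * cos(135) = -2.7452
y = 15 * sin(15) * sin(135) = 2.7452
z = 15 * cos(15) = 14.4889

(-2.7452, 2.7452, 14.4889)


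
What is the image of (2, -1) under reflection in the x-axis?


Reflection across x-axis: (x, y) -> (x, -y)
(2, -1) -> (2, 1)

(2, 1)


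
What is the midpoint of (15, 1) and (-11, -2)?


Midpoint = ((15+-11)/2, (1+-2)/2) = (2, -0.5)

(2, -0.5)


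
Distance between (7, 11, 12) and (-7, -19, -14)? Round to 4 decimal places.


d = sqrt((-7-7)^2 + (-19-11)^2 + (-14-12)^2) = 42.0951

42.0951


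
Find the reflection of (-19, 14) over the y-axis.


Reflection across y-axis: (x, y) -> (-x, y)
(-19, 14) -> (19, 14)

(19, 14)


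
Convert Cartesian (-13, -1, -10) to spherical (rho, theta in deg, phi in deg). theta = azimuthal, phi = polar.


rho = sqrt((-13)^2 + (-1)^2 + (-10)^2) = 16.4317
theta = atan2(-1, -13) = 184.3987 deg
phi = acos(-10/16.4317) = 127.4869 deg

rho = 16.4317, theta = 184.3987 deg, phi = 127.4869 deg


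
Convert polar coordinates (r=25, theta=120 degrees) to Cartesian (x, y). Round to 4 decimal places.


x = 25 * cos(120) = -12.5
y = 25 * sin(120) = 21.6506

(-12.5, 21.6506)


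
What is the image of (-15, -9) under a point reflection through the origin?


Reflection through origin: (x, y) -> (-x, -y)
(-15, -9) -> (15, 9)

(15, 9)


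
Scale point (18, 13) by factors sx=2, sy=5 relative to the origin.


Scaling: (x*sx, y*sy) = (18*2, 13*5) = (36, 65)

(36, 65)


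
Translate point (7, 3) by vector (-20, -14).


Translation: (x+dx, y+dy) = (7+-20, 3+-14) = (-13, -11)

(-13, -11)


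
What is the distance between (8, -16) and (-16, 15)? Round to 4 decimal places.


d = sqrt((-16-8)^2 + (15--16)^2) = 39.2046

39.2046


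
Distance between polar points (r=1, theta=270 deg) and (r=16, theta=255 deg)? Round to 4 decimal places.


d = sqrt(r1^2 + r2^2 - 2*r1*r2*cos(t2-t1))
d = sqrt(1^2 + 16^2 - 2*1*16*cos(255-270)) = 15.0363

15.0363


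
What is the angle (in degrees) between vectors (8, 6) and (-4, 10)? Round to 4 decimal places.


dot = 8*-4 + 6*10 = 28
|u| = 10, |v| = 10.7703
cos(angle) = 0.26
angle = 74.9315 degrees

74.9315 degrees


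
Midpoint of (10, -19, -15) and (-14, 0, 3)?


Midpoint = ((10+-14)/2, (-19+0)/2, (-15+3)/2) = (-2, -9.5, -6)

(-2, -9.5, -6)


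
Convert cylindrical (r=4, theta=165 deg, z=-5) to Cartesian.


x = 4 * cos(165) = -3.8637
y = 4 * sin(165) = 1.0353
z = -5

(-3.8637, 1.0353, -5)


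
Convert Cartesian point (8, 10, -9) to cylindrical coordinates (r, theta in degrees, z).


r = sqrt(8^2 + 10^2) = 12.8062
theta = atan2(10, 8) = 51.3402 deg
z = -9

r = 12.8062, theta = 51.3402 deg, z = -9


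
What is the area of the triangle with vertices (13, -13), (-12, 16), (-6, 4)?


Area = |x1(y2-y3) + x2(y3-y1) + x3(y1-y2)| / 2
= |13*(16-4) + -12*(4--13) + -6*(-13-16)| / 2
= 63

63


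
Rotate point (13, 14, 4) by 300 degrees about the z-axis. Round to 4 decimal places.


x' = 13*cos(300) - 14*sin(300) = 18.6244
y' = 13*sin(300) + 14*cos(300) = -4.2583
z' = 4

(18.6244, -4.2583, 4)


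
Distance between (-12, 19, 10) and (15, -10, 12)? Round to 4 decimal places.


d = sqrt((15--12)^2 + (-10-19)^2 + (12-10)^2) = 39.6737

39.6737


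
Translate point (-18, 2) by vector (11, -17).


Translation: (x+dx, y+dy) = (-18+11, 2+-17) = (-7, -15)

(-7, -15)


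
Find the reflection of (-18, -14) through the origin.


Reflection through origin: (x, y) -> (-x, -y)
(-18, -14) -> (18, 14)

(18, 14)


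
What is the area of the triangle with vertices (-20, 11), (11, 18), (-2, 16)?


Area = |x1(y2-y3) + x2(y3-y1) + x3(y1-y2)| / 2
= |-20*(18-16) + 11*(16-11) + -2*(11-18)| / 2
= 14.5

14.5


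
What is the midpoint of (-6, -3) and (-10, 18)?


Midpoint = ((-6+-10)/2, (-3+18)/2) = (-8, 7.5)

(-8, 7.5)


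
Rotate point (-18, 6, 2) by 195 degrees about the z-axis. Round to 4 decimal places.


x' = -18*cos(195) - 6*sin(195) = 18.9396
y' = -18*sin(195) + 6*cos(195) = -1.1368
z' = 2

(18.9396, -1.1368, 2)


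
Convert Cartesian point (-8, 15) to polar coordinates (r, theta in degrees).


r = sqrt((-8)^2 + 15^2) = 17
theta = atan2(15, -8) = 118.0725 degrees

r = 17, theta = 118.0725 degrees


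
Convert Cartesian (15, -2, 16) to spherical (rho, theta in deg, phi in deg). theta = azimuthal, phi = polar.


rho = sqrt(15^2 + (-2)^2 + 16^2) = 22.0227
theta = atan2(-2, 15) = 352.4054 deg
phi = acos(16/22.0227) = 43.4043 deg

rho = 22.0227, theta = 352.4054 deg, phi = 43.4043 deg


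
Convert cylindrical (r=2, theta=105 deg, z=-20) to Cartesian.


x = 2 * cos(105) = -0.5176
y = 2 * sin(105) = 1.9319
z = -20

(-0.5176, 1.9319, -20)


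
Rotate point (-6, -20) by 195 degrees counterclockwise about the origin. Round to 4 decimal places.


x' = -6*cos(195) - -20*sin(195) = 0.6192
y' = -6*sin(195) + -20*cos(195) = 20.8714

(0.6192, 20.8714)


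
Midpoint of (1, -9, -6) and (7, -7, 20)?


Midpoint = ((1+7)/2, (-9+-7)/2, (-6+20)/2) = (4, -8, 7)

(4, -8, 7)


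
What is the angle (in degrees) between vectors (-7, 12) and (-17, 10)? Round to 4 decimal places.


dot = -7*-17 + 12*10 = 239
|u| = 13.8924, |v| = 19.7231
cos(angle) = 0.8723
angle = 29.278 degrees

29.278 degrees


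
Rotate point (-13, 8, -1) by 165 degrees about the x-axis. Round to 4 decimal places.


x' = -13
y' = 8*cos(165) - -1*sin(165) = -7.4686
z' = 8*sin(165) + -1*cos(165) = 3.0365

(-13, -7.4686, 3.0365)


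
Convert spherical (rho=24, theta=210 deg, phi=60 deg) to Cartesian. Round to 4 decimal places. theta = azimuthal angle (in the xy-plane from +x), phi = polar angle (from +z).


x = 24 * sin(60) * cos(210) = -18
y = 24 * sin(60) * sin(210) = -10.3923
z = 24 * cos(60) = 12

(-18, -10.3923, 12)


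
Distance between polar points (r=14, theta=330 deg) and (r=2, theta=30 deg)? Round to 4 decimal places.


d = sqrt(r1^2 + r2^2 - 2*r1*r2*cos(t2-t1))
d = sqrt(14^2 + 2^2 - 2*14*2*cos(30-330)) = 13.1149

13.1149


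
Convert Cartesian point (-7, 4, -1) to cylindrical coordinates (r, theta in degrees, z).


r = sqrt((-7)^2 + 4^2) = 8.0623
theta = atan2(4, -7) = 150.2551 deg
z = -1

r = 8.0623, theta = 150.2551 deg, z = -1


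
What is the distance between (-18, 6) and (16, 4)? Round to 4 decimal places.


d = sqrt((16--18)^2 + (4-6)^2) = 34.0588

34.0588


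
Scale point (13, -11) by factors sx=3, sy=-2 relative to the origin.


Scaling: (x*sx, y*sy) = (13*3, -11*-2) = (39, 22)

(39, 22)


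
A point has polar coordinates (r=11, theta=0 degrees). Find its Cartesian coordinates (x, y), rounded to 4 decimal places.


x = 11 * cos(0) = 11
y = 11 * sin(0) = 0

(11, 0)


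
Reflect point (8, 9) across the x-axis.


Reflection across x-axis: (x, y) -> (x, -y)
(8, 9) -> (8, -9)

(8, -9)


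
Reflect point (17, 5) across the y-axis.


Reflection across y-axis: (x, y) -> (-x, y)
(17, 5) -> (-17, 5)

(-17, 5)


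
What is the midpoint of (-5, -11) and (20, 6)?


Midpoint = ((-5+20)/2, (-11+6)/2) = (7.5, -2.5)

(7.5, -2.5)


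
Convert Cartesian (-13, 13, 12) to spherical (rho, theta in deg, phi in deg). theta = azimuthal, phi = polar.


rho = sqrt((-13)^2 + 13^2 + 12^2) = 21.9545
theta = atan2(13, -13) = 135 deg
phi = acos(12/21.9545) = 56.867 deg

rho = 21.9545, theta = 135 deg, phi = 56.867 deg


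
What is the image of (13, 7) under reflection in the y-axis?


Reflection across y-axis: (x, y) -> (-x, y)
(13, 7) -> (-13, 7)

(-13, 7)


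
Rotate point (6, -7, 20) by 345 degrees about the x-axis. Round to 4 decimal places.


x' = 6
y' = -7*cos(345) - 20*sin(345) = -1.5851
z' = -7*sin(345) + 20*cos(345) = 21.1302

(6, -1.5851, 21.1302)


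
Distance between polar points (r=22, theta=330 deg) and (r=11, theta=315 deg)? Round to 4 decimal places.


d = sqrt(r1^2 + r2^2 - 2*r1*r2*cos(t2-t1))
d = sqrt(22^2 + 11^2 - 2*22*11*cos(315-330)) = 11.7257

11.7257


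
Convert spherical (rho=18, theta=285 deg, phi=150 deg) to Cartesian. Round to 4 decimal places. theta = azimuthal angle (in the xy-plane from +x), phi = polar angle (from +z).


x = 18 * sin(150) * cos(285) = 2.3294
y = 18 * sin(150) * sin(285) = -8.6933
z = 18 * cos(150) = -15.5885

(2.3294, -8.6933, -15.5885)


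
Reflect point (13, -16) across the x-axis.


Reflection across x-axis: (x, y) -> (x, -y)
(13, -16) -> (13, 16)

(13, 16)


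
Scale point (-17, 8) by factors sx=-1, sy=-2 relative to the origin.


Scaling: (x*sx, y*sy) = (-17*-1, 8*-2) = (17, -16)

(17, -16)


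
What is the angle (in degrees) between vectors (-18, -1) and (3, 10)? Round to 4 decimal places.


dot = -18*3 + -1*10 = -64
|u| = 18.0278, |v| = 10.4403
cos(angle) = -0.34
angle = 109.8791 degrees

109.8791 degrees


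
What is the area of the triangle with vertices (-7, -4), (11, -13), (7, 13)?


Area = |x1(y2-y3) + x2(y3-y1) + x3(y1-y2)| / 2
= |-7*(-13-13) + 11*(13--4) + 7*(-4--13)| / 2
= 216

216


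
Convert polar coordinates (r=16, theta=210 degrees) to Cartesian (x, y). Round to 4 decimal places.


x = 16 * cos(210) = -13.8564
y = 16 * sin(210) = -8

(-13.8564, -8)


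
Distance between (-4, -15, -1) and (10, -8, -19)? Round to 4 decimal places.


d = sqrt((10--4)^2 + (-8--15)^2 + (-19--1)^2) = 23.8537

23.8537


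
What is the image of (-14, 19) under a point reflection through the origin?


Reflection through origin: (x, y) -> (-x, -y)
(-14, 19) -> (14, -19)

(14, -19)


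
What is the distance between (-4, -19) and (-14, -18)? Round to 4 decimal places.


d = sqrt((-14--4)^2 + (-18--19)^2) = 10.0499

10.0499


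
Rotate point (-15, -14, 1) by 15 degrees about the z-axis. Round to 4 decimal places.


x' = -15*cos(15) - -14*sin(15) = -10.8654
y' = -15*sin(15) + -14*cos(15) = -17.4052
z' = 1

(-10.8654, -17.4052, 1)


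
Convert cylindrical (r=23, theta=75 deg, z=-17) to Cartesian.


x = 23 * cos(75) = 5.9528
y = 23 * sin(75) = 22.2163
z = -17

(5.9528, 22.2163, -17)


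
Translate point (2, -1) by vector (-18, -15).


Translation: (x+dx, y+dy) = (2+-18, -1+-15) = (-16, -16)

(-16, -16)


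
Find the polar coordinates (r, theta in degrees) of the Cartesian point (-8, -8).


r = sqrt((-8)^2 + (-8)^2) = 11.3137
theta = atan2(-8, -8) = 225 degrees

r = 11.3137, theta = 225 degrees


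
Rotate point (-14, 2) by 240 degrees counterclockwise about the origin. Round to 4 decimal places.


x' = -14*cos(240) - 2*sin(240) = 8.7321
y' = -14*sin(240) + 2*cos(240) = 11.1244

(8.7321, 11.1244)


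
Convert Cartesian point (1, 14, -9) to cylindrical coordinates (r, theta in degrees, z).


r = sqrt(1^2 + 14^2) = 14.0357
theta = atan2(14, 1) = 85.9144 deg
z = -9

r = 14.0357, theta = 85.9144 deg, z = -9


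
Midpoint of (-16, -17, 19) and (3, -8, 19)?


Midpoint = ((-16+3)/2, (-17+-8)/2, (19+19)/2) = (-6.5, -12.5, 19)

(-6.5, -12.5, 19)


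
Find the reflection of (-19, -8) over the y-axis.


Reflection across y-axis: (x, y) -> (-x, y)
(-19, -8) -> (19, -8)

(19, -8)


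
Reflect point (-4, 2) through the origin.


Reflection through origin: (x, y) -> (-x, -y)
(-4, 2) -> (4, -2)

(4, -2)


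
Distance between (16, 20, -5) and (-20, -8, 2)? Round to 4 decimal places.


d = sqrt((-20-16)^2 + (-8-20)^2 + (2--5)^2) = 46.1411

46.1411


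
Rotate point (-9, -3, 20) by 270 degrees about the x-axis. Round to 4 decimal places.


x' = -9
y' = -3*cos(270) - 20*sin(270) = 20
z' = -3*sin(270) + 20*cos(270) = 3

(-9, 20, 3)


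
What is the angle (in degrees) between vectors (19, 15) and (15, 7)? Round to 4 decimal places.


dot = 19*15 + 15*7 = 390
|u| = 24.2074, |v| = 16.5529
cos(angle) = 0.9733
angle = 13.2733 degrees

13.2733 degrees


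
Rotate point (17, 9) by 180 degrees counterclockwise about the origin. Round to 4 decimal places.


x' = 17*cos(180) - 9*sin(180) = -17
y' = 17*sin(180) + 9*cos(180) = -9

(-17, -9)


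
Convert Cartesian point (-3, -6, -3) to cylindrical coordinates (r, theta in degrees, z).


r = sqrt((-3)^2 + (-6)^2) = 6.7082
theta = atan2(-6, -3) = 243.4349 deg
z = -3

r = 6.7082, theta = 243.4349 deg, z = -3


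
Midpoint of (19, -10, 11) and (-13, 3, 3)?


Midpoint = ((19+-13)/2, (-10+3)/2, (11+3)/2) = (3, -3.5, 7)

(3, -3.5, 7)


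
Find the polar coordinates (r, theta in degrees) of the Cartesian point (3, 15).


r = sqrt(3^2 + 15^2) = 15.2971
theta = atan2(15, 3) = 78.6901 degrees

r = 15.2971, theta = 78.6901 degrees


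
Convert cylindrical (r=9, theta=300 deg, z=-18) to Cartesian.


x = 9 * cos(300) = 4.5
y = 9 * sin(300) = -7.7942
z = -18

(4.5, -7.7942, -18)


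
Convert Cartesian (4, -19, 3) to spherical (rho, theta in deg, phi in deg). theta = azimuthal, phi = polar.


rho = sqrt(4^2 + (-19)^2 + 3^2) = 19.6469
theta = atan2(-19, 4) = 281.8887 deg
phi = acos(3/19.6469) = 81.2168 deg

rho = 19.6469, theta = 281.8887 deg, phi = 81.2168 deg


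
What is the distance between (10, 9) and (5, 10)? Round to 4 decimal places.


d = sqrt((5-10)^2 + (10-9)^2) = 5.099

5.099


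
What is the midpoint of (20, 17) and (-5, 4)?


Midpoint = ((20+-5)/2, (17+4)/2) = (7.5, 10.5)

(7.5, 10.5)


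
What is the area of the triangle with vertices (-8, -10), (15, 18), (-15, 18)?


Area = |x1(y2-y3) + x2(y3-y1) + x3(y1-y2)| / 2
= |-8*(18-18) + 15*(18--10) + -15*(-10-18)| / 2
= 420

420


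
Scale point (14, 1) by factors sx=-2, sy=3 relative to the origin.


Scaling: (x*sx, y*sy) = (14*-2, 1*3) = (-28, 3)

(-28, 3)


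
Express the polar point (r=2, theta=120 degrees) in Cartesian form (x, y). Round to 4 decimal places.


x = 2 * cos(120) = -1
y = 2 * sin(120) = 1.7321

(-1, 1.7321)


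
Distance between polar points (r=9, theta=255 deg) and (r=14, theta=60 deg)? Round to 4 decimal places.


d = sqrt(r1^2 + r2^2 - 2*r1*r2*cos(t2-t1))
d = sqrt(9^2 + 14^2 - 2*9*14*cos(60-255)) = 22.8126

22.8126


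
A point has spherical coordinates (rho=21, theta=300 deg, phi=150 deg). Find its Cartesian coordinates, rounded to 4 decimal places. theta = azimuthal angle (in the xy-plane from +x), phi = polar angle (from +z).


x = 21 * sin(150) * cos(300) = 5.25
y = 21 * sin(150) * sin(300) = -9.0933
z = 21 * cos(150) = -18.1865

(5.25, -9.0933, -18.1865)
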